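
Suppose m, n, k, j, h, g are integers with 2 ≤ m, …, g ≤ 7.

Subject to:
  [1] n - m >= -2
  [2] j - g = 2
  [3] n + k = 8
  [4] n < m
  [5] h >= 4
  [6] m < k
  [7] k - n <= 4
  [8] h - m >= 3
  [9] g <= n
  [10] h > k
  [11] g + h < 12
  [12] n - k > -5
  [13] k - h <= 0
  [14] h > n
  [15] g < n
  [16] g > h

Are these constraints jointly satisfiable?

Unsatisfiable

Constraints 4, 6, 10, 15, and 16 give n < m, m < k, k < h, h < g, g < n. Chaining: n < m < k < h < g < n, which forces n < n — impossible.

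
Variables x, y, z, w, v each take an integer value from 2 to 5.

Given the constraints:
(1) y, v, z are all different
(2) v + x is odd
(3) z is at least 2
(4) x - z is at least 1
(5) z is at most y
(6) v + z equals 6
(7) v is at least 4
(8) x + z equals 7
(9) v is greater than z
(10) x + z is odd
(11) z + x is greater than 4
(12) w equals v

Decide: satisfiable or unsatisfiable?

Satisfiable

Setting (x, y, z, w, v) = (5, 3, 2, 4, 4) satisfies everything: constraint 4: x - z = 3; constraint 6: v + z = 6; constraint 8: x + z = 7, and the others follow.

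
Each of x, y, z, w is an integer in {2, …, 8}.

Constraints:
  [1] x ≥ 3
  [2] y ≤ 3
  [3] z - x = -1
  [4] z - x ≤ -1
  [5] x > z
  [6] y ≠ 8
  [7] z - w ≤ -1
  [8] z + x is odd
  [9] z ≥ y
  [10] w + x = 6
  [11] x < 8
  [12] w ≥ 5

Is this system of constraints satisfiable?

From constraint 12: w ≥ 5. From constraint 1: x ≥ 3. Hence w + x ≥ 8. But constraint 10 requires w + x = 6, and 6 < 8. Contradiction.

Unsatisfiable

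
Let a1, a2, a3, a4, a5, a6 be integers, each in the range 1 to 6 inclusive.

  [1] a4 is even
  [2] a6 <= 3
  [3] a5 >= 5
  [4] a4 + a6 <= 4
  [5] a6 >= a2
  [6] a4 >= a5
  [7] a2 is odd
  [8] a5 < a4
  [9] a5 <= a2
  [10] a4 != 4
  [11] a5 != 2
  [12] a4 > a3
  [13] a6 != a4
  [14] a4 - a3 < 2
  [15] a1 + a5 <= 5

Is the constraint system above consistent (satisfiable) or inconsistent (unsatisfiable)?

From constraints 3 and 9: a2 ≥ a5 and a5 ≥ 5, so a2 ≥ 5. From constraints 2 and 5: a2 ≤ a6 and a6 ≤ 3, so a2 ≤ 3. But 3 < 5, so no value of a2 works.

Unsatisfiable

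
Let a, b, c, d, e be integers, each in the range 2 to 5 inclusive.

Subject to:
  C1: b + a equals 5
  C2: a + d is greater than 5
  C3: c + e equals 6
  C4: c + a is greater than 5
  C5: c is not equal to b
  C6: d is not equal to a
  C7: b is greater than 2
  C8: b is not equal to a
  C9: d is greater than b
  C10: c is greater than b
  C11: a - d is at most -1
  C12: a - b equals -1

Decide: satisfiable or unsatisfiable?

Take a = 2, b = 3, c = 4, d = 5, e = 2. Then constraint 1: b + a = 5; constraint 2: a + d = 7, and every other listed constraint is also met.

Satisfiable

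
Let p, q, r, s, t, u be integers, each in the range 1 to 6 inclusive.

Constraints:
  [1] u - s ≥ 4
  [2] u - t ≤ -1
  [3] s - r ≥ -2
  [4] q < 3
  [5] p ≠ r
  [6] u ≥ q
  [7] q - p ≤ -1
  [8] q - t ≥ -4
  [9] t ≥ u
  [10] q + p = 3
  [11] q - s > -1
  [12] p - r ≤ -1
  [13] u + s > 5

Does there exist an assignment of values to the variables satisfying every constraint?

Constraints 1, 2, 3, 7, 8, and 12 give u − s ≥ 4, s − r ≥ -2, r − p ≥ 1, p − q ≥ 1, q − t ≥ -4, t − u ≥ 1.
Adding all 6 inequalities: the left sides telescope to 0, and the right sides sum to 4 + (-2) + 1 + 1 + (-4) + 1 = 1. So 0 ≥ 1, which is false.

Unsatisfiable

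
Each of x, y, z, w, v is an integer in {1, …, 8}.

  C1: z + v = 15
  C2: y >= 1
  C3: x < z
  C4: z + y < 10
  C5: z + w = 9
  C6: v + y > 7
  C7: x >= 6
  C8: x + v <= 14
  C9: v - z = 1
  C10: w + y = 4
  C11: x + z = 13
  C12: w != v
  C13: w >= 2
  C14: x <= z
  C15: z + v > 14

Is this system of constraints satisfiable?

Satisfiable

Setting (x, y, z, w, v) = (6, 2, 7, 2, 8) satisfies everything: constraint 1: z + v = 15; constraint 4: z + y = 9; constraint 5: z + w = 9, and the others follow.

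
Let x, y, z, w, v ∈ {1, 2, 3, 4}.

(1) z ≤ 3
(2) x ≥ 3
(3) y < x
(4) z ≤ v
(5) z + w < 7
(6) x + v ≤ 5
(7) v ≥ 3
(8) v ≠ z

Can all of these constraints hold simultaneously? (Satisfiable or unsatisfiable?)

Unsatisfiable

From constraint 2: x ≥ 3. From constraint 7: v ≥ 3. Hence x + v ≥ 6. But constraint 6 requires x + v ≤ 5, and 5 < 6. Contradiction.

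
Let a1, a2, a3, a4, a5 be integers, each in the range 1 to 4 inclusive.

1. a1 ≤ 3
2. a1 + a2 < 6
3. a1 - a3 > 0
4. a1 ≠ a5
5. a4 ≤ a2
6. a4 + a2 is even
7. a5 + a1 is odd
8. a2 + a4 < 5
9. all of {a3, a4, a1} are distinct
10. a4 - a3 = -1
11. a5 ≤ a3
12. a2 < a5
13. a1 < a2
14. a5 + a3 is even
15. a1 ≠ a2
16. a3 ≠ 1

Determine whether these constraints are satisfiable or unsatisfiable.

Unsatisfiable

Constraints 3, 11, 12, and 13 give a3 < a1, a1 < a2, a2 < a5, a5 ≤ a3. Chaining: a3 < a1 < a2 < a5 ≤ a3, which forces a3 < a3 — impossible.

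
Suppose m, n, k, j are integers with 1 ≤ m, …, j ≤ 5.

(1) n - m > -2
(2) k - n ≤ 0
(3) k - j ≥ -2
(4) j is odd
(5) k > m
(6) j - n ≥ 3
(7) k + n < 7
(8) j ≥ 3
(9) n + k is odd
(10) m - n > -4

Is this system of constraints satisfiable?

Unsatisfiable

Constraints 2, 3, and 6 give n − k ≥ 0, k − j ≥ -2, j − n ≥ 3.
Adding all 3 inequalities: the left sides telescope to 0, and the right sides sum to 0 + (-2) + 3 = 1. So 0 ≥ 1, which is false.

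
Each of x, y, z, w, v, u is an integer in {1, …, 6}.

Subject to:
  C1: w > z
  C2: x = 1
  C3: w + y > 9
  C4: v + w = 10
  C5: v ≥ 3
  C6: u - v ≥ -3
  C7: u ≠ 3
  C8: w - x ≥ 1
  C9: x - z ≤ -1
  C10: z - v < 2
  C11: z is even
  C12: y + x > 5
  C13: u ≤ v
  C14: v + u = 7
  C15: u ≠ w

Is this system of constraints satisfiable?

Satisfiable

Try x = 1, y = 6, z = 4, w = 5, v = 5, u = 2.
Check constraint 3: w + y = 11; constraint 4: v + w = 10; constraint 6: u - v = -3. The remaining constraints are straightforward to verify.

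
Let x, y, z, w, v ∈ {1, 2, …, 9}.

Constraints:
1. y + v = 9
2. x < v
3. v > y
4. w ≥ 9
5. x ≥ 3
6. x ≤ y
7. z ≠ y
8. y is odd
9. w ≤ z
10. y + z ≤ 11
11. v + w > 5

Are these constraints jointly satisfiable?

From constraints 5 and 6: y ≥ x ≥ 3. From constraints 4 and 9: z ≥ w ≥ 9. Hence y + z ≥ 12. But constraint 10 requires y + z ≤ 11, and 11 < 12. Contradiction.

Unsatisfiable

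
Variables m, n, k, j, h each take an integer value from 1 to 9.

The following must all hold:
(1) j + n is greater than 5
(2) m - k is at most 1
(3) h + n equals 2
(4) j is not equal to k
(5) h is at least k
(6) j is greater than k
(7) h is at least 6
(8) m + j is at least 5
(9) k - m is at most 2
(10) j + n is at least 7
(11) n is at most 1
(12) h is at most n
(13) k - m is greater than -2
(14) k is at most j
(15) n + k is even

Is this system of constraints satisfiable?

Unsatisfiable

From constraints 7 and 12: n ≥ h and h ≥ 6, so n ≥ 6. From constraint 11: n ≤ 1. But 1 < 6, so no value of n works.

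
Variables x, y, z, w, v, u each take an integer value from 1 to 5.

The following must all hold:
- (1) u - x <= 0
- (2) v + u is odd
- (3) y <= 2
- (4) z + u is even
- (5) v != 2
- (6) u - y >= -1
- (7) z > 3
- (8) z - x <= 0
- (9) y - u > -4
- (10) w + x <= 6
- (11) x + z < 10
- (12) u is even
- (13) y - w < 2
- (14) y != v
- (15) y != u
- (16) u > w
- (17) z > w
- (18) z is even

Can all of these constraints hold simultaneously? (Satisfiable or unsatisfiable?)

The assignment x = 4, y = 2, z = 4, w = 2, v = 3, u = 4 works:
  constraint 1 holds since u - x = 0.
  constraint 6 holds since u - y = 2.
The rest check out directly.

Satisfiable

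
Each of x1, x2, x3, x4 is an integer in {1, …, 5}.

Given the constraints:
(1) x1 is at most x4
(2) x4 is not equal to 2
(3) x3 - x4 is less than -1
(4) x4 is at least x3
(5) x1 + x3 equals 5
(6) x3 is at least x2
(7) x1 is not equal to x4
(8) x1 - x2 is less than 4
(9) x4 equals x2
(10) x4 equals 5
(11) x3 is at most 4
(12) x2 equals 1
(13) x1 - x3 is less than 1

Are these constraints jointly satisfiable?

Unsatisfiable

Constraint 10 fixes x4 = 5 and constraint 12 fixes x2 = 1, but constraint 9 requires x4 = x2. Since 5 ≠ 1, contradiction.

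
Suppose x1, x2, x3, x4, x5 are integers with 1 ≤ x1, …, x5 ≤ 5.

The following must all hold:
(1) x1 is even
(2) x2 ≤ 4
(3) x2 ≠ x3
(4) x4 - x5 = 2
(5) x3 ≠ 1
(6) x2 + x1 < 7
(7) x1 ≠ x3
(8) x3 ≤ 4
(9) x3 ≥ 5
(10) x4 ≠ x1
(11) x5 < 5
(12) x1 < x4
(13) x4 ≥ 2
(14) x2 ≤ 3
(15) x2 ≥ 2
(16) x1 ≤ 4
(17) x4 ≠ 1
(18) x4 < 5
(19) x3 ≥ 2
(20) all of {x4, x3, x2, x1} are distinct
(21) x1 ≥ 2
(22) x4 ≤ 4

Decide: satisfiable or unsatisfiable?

Constraints 2, 8, 13, 15, 16, 19, 21, and 22 confine each of x4, x3, x2, x1 to the 3 values {2, …, 4}.
Constraint 20 requires all 4 of them to be distinct, but only 3 values are available — impossible by the pigeonhole principle.

Unsatisfiable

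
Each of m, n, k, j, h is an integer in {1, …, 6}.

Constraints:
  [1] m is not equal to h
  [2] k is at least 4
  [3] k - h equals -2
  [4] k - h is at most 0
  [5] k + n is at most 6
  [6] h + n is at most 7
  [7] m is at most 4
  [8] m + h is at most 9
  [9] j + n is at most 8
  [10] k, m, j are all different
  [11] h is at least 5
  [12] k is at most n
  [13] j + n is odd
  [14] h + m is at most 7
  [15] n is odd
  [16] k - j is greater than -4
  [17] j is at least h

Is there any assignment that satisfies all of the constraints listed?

Unsatisfiable

From constraints 11 and 17: j ≥ h ≥ 5. From constraints 2 and 12: n ≥ k ≥ 4. Hence j + n ≥ 9. But constraint 9 requires j + n ≤ 8, and 8 < 9. Contradiction.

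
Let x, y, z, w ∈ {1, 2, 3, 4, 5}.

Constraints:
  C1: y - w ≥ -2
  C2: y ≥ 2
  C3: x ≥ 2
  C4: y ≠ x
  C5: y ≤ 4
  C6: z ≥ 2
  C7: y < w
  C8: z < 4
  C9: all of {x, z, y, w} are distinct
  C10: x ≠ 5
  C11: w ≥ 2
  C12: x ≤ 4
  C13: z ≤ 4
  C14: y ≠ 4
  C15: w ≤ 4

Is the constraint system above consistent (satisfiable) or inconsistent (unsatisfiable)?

Constraints 2, 3, 5, 6, 11, 12, 13, and 15 confine each of x, z, y, w to the 3 values {2, …, 4}.
Constraint 9 requires all 4 of them to be distinct, but only 3 values are available — impossible by the pigeonhole principle.

Unsatisfiable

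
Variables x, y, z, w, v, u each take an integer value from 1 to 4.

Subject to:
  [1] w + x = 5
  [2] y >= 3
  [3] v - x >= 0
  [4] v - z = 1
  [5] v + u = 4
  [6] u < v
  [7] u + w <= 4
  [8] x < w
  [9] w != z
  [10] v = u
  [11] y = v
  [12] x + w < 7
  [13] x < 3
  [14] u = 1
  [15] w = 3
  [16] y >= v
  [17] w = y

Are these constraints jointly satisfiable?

Unsatisfiable

Constraint 15 fixes w = 3 and constraint 14 fixes u = 1. Constraints 10, 11, and 17 give w = y = v = u, so w = u. But 3 ≠ 1 — contradiction.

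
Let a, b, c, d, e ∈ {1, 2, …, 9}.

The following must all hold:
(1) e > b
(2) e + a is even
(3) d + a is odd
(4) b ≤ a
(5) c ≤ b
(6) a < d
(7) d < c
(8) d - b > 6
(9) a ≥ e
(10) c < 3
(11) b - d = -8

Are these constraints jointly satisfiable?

Unsatisfiable

Constraints 1, 5, 6, 7, and 9 give a < d, d < c, c ≤ b, b < e, e ≤ a. Chaining: a < d < c ≤ b < e ≤ a, which forces a < a — impossible.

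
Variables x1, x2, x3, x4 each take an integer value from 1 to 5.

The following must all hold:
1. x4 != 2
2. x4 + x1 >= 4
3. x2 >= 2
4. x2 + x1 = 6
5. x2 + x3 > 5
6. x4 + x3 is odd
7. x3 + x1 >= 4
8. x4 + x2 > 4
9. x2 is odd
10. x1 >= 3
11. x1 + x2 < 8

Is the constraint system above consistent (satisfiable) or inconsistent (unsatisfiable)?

Satisfiable

Take x1 = 3, x2 = 3, x3 = 3, x4 = 4. Then constraint 2: x4 + x1 = 7; constraint 4: x2 + x1 = 6, and every other listed constraint is also met.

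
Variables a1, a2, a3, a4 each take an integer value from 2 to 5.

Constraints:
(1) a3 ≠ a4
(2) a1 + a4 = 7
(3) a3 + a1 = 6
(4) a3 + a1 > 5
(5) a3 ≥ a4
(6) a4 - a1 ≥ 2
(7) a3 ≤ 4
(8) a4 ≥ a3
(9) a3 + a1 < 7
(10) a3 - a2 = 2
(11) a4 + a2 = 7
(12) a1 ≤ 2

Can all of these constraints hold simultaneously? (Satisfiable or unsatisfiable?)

From constraint 12: a1 ≤ 2. From constraints 5 and 7: a4 ≤ a3 ≤ 4. Hence a1 + a4 ≤ 6. But constraint 2 requires a1 + a4 = 7, and 7 > 6. Contradiction.

Unsatisfiable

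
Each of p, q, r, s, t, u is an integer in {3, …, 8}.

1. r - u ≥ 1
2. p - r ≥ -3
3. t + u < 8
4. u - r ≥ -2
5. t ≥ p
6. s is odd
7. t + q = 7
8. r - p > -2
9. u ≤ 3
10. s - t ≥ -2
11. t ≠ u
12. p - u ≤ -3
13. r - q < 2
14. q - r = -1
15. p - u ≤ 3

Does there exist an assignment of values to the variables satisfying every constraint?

Constraints 1, 2, and 12 give r − u ≥ 1, u − p ≥ 3, p − r ≥ -3.
Adding all 3 inequalities: the left sides telescope to 0, and the right sides sum to 1 + 3 + (-3) = 1. So 0 ≥ 1, which is false.

Unsatisfiable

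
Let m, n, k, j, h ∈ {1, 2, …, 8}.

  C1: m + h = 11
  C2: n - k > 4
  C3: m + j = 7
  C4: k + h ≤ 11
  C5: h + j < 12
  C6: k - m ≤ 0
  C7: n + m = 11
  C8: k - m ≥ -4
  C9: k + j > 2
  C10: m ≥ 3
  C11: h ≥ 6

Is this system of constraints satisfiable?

Satisfiable

One satisfying assignment is m = 4, n = 7, k = 2, j = 3, h = 7.
For the less obvious constraints — constraint 1: m + h = 11; constraint 2: n - k = 5 — and the others hold by inspection.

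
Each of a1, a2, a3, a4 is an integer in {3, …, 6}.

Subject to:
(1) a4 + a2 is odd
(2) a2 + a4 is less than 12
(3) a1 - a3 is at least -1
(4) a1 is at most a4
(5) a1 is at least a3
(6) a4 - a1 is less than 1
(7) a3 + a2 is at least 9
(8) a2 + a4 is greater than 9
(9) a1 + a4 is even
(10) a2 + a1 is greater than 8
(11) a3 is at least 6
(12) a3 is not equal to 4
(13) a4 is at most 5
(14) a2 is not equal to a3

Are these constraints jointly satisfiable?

Unsatisfiable

From constraints 5 and 11: a1 ≥ a3 and a3 ≥ 6, so a1 ≥ 6. From constraints 4 and 13: a1 ≤ a4 and a4 ≤ 5, so a1 ≤ 5. But 5 < 6, so no value of a1 works.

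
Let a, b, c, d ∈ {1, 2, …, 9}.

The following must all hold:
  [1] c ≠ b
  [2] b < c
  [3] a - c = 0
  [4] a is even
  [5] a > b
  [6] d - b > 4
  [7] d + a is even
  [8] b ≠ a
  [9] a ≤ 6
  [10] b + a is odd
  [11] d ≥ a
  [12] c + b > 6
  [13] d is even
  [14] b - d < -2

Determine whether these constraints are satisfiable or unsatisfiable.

Satisfiable

Try a = 6, b = 1, c = 6, d = 6.
Check constraint 3: a - c = 0; constraint 6: d - b = 5; constraint 12: c + b = 7. The remaining constraints are straightforward to verify.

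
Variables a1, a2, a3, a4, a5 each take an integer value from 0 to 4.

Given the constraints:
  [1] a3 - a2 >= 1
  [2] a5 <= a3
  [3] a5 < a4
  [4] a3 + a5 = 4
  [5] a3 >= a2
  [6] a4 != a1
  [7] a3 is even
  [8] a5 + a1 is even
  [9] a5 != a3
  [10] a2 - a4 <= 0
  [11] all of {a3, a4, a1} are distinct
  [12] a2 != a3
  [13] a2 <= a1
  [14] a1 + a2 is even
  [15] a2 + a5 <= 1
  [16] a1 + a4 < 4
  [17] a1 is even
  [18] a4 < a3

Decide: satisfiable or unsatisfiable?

Satisfiable

Take a1 = 0, a2 = 0, a3 = 4, a4 = 3, a5 = 0. Then constraint 1: a3 - a2 = 4; constraint 4: a3 + a5 = 4, and every other listed constraint is also met.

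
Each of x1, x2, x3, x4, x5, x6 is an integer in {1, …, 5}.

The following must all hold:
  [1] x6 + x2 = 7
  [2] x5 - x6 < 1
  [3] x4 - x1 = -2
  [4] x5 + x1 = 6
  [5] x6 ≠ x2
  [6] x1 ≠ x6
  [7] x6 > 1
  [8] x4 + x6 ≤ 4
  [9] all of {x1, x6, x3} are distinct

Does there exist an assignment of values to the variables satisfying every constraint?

Setting (x1, x2, x3, x4, x5, x6) = (4, 5, 5, 2, 2, 2) satisfies everything: constraint 1: x6 + x2 = 7; constraint 2: x5 - x6 = 0; constraint 3: x4 - x1 = -2, and the others follow.

Satisfiable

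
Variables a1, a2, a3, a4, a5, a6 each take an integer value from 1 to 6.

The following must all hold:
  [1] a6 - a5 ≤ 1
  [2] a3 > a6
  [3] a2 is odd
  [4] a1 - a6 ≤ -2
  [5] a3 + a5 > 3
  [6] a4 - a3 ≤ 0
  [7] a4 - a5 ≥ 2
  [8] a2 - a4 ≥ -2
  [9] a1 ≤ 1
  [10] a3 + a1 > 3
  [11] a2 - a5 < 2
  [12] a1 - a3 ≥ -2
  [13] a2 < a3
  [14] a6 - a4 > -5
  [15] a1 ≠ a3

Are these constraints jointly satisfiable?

Unsatisfiable

Constraints 1, 4, 6, 7, and 12 give a1 − a3 ≥ -2, a3 − a4 ≥ 0, a4 − a5 ≥ 2, a5 − a6 ≥ -1, a6 − a1 ≥ 2.
Adding all 5 inequalities: the left sides telescope to 0, and the right sides sum to (-2) + 0 + 2 + (-1) + 2 = 1. So 0 ≥ 1, which is false.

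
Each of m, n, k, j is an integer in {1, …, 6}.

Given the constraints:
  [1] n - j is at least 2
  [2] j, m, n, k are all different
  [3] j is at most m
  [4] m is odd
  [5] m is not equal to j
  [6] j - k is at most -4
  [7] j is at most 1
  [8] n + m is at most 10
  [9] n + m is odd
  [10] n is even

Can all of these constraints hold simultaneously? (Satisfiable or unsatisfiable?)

Satisfiable

The assignment m = 3, n = 4, k = 6, j = 1 works:
  constraint 1 holds since n - j = 3.
  constraint 6 holds since j - k = -5.
The rest check out directly.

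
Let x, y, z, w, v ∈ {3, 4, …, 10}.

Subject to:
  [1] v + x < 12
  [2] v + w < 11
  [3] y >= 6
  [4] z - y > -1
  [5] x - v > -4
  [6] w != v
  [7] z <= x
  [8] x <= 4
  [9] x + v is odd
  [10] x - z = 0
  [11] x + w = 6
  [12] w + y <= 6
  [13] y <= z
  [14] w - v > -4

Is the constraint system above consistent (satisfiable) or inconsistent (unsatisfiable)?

Unsatisfiable

From constraints 3 and 13: z ≥ y and y ≥ 6, so z ≥ 6. From constraints 7 and 8: z ≤ x and x ≤ 4, so z ≤ 4. But 4 < 6, so no value of z works.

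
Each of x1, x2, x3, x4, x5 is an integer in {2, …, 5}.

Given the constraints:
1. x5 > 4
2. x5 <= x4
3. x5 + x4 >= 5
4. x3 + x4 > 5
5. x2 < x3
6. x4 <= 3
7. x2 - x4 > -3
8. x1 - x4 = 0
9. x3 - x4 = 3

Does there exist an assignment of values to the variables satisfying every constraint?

From constraint 1: x5 ≥ 5. From constraints 2 and 6: x5 ≤ x4 and x4 ≤ 3, so x5 ≤ 3. But 3 < 5, so no value of x5 works.

Unsatisfiable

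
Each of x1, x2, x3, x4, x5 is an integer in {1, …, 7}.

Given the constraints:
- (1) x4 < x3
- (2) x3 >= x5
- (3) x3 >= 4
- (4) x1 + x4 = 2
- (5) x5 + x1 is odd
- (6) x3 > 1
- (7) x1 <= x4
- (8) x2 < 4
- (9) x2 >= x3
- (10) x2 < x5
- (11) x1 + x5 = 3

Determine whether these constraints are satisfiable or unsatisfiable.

From constraints 3 and 9: x2 ≥ x3 and x3 ≥ 4, so x2 ≥ 4. From constraint 8: x2 ≤ 3. But 3 < 4, so no value of x2 works.

Unsatisfiable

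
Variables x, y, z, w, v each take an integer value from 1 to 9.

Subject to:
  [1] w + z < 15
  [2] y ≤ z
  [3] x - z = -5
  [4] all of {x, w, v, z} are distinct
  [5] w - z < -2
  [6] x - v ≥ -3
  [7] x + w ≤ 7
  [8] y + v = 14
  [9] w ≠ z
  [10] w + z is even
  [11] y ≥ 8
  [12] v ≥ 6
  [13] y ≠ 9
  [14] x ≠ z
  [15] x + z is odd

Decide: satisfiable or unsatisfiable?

The assignment x = 3, y = 8, z = 8, w = 4, v = 6 works:
  constraint 1 holds since w + z = 12.
  constraint 3 holds since x - z = -5.
The rest check out directly.

Satisfiable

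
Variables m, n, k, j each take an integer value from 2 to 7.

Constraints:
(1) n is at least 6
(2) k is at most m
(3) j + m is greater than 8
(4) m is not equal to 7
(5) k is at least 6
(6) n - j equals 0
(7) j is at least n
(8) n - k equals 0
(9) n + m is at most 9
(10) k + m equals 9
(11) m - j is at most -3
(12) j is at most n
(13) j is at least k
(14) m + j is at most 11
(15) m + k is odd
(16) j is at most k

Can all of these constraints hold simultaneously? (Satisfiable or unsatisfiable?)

From constraints 2 and 5: m ≥ k ≥ 6. From constraints 1 and 7: j ≥ n ≥ 6. Hence m + j ≥ 12. But constraint 14 requires m + j ≤ 11, and 11 < 12. Contradiction.

Unsatisfiable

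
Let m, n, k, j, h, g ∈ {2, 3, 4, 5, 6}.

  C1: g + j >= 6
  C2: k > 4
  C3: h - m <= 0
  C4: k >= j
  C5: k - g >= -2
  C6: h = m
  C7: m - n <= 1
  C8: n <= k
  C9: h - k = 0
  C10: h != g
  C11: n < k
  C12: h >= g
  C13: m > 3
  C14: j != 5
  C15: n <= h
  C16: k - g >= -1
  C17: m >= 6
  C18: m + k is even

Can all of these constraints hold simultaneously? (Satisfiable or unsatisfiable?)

Take m = 6, n = 5, k = 6, j = 2, h = 6, g = 5. Then constraint 1: g + j = 7; constraint 3: h - m = 0; constraint 5: k - g = 1, and every other listed constraint is also met.

Satisfiable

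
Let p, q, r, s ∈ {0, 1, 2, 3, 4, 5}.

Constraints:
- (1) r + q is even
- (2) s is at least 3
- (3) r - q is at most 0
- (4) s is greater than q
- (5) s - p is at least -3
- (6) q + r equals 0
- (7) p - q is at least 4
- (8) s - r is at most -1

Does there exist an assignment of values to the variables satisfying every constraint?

Unsatisfiable

Constraints 3, 5, 7, and 8 give s − p ≥ -3, p − q ≥ 4, q − r ≥ 0, r − s ≥ 1.
Adding all 4 inequalities: the left sides telescope to 0, and the right sides sum to (-3) + 4 + 0 + 1 = 2. So 0 ≥ 2, which is false.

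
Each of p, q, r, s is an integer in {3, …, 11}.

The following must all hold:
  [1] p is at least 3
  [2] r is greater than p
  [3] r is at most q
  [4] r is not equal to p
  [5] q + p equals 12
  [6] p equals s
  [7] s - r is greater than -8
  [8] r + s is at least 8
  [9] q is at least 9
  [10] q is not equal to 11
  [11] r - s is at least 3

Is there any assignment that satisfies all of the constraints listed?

Satisfiable

The assignment p = 3, q = 9, r = 8, s = 3 works:
  constraint 5 holds since q + p = 12.
  constraint 7 holds since s - r = -5.
The rest check out directly.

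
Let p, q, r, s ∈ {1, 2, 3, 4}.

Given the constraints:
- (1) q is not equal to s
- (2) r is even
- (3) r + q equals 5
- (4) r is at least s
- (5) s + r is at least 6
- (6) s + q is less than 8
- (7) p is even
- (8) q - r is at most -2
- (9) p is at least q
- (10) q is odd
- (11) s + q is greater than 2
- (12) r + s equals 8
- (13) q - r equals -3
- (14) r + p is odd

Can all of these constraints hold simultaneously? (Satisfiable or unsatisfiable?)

Constraint 2 makes r even and constraint 7 makes p even, so r + p must be even. Constraint 14 says r + p is odd — contradiction.

Unsatisfiable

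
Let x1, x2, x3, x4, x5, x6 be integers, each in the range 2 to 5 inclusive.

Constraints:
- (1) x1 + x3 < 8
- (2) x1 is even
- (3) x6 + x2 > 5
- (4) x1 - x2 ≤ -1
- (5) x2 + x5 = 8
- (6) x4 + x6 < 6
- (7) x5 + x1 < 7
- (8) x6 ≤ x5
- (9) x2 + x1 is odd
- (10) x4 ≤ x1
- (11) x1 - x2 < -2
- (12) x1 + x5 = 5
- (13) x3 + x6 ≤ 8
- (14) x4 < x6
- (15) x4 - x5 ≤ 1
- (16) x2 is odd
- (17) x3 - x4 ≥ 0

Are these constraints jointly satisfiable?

Satisfiable

Take x1 = 2, x2 = 5, x3 = 5, x4 = 2, x5 = 3, x6 = 3. Then constraint 1: x1 + x3 = 7; constraint 3: x6 + x2 = 8; constraint 4: x1 - x2 = -3, and every other listed constraint is also met.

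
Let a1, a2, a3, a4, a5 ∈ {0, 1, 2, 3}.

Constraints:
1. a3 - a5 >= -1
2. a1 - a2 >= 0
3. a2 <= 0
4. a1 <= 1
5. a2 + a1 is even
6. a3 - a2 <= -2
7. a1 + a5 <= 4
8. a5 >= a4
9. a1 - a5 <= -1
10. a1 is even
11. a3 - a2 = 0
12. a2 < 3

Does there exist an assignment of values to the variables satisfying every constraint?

Constraints 1, 2, 6, and 9 give a2 − a3 ≥ 2, a3 − a5 ≥ -1, a5 − a1 ≥ 1, a1 − a2 ≥ 0.
Adding all 4 inequalities: the left sides telescope to 0, and the right sides sum to 2 + (-1) + 1 + 0 = 2. So 0 ≥ 2, which is false.

Unsatisfiable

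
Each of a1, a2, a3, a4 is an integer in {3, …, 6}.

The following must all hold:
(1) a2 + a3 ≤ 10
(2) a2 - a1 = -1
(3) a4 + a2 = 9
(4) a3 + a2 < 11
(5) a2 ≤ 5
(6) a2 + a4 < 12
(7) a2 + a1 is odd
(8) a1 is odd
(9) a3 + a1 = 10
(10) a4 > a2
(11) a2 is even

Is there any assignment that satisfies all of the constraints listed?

Satisfiable

Setting (a1, a2, a3, a4) = (5, 4, 5, 5) satisfies everything: constraint 1: a2 + a3 = 9; constraint 2: a2 - a1 = -1, and the others follow.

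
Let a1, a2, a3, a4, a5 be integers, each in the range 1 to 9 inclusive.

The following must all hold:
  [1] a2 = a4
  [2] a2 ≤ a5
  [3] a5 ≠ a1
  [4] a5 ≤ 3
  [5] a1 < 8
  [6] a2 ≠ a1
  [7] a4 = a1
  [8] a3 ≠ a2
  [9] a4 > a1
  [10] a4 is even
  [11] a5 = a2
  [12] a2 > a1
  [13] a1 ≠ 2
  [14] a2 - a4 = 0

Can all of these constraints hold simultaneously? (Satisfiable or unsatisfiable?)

From constraints 1, 7, and 11, a5 = a2 = a4 = a1, so a5 = a1. But constraint 3 says a5 ≠ a1. Contradiction.

Unsatisfiable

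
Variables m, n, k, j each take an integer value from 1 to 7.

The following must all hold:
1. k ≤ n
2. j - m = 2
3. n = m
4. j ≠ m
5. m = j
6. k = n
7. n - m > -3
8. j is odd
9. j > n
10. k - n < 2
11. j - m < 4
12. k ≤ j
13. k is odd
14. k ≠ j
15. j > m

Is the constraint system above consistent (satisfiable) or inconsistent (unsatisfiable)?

From constraints 3, 5, and 6, k = n = m = j, so k = j. But constraint 14 says k ≠ j. Contradiction.

Unsatisfiable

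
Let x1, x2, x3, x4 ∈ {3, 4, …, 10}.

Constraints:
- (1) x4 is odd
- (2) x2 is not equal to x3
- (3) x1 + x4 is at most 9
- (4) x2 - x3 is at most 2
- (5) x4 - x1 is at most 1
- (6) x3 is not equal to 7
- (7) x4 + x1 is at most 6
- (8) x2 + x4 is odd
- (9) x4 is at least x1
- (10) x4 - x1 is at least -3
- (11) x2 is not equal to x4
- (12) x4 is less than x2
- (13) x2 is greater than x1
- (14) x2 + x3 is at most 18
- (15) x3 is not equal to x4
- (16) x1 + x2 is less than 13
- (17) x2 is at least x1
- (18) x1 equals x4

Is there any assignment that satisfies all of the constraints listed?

Try x1 = 3, x2 = 8, x3 = 9, x4 = 3.
Check constraint 3: x1 + x4 = 6; constraint 4: x2 - x3 = -1; constraint 5: x4 - x1 = 0. The remaining constraints are straightforward to verify.

Satisfiable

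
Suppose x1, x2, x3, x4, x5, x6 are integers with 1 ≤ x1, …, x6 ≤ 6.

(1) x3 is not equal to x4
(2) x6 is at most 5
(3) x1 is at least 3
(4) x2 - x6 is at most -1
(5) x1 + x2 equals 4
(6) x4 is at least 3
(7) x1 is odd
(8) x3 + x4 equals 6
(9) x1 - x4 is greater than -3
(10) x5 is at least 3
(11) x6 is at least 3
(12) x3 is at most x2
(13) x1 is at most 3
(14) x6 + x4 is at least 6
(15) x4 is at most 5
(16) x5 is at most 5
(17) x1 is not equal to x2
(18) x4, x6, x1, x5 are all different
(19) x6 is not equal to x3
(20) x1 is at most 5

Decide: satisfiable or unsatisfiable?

Unsatisfiable

Constraints 2, 3, 6, 10, 11, 15, 16, and 20 confine each of x4, x6, x1, x5 to the 3 values {3, …, 5}.
Constraint 18 requires all 4 of them to be distinct, but only 3 values are available — impossible by the pigeonhole principle.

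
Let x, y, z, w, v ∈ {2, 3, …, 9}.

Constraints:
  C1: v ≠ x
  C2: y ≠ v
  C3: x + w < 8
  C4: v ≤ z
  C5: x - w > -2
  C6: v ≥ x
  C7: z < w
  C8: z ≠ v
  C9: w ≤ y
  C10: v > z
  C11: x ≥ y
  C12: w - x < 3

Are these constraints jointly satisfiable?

Constraints 4, 6, 7, 9, and 11 give x ≤ v, v ≤ z, z < w, w ≤ y, y ≤ x. Chaining: x ≤ v ≤ z < w ≤ y ≤ x, which forces x < x — impossible.

Unsatisfiable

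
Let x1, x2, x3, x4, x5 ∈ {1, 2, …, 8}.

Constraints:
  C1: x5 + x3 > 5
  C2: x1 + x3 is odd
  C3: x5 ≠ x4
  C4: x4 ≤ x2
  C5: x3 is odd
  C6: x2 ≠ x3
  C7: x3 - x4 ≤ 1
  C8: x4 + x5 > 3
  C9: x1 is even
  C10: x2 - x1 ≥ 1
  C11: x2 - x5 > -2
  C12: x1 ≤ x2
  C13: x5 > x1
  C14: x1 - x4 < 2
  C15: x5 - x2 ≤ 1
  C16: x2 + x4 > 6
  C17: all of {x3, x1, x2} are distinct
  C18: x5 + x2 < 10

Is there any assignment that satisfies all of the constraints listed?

The assignment x1 = 2, x2 = 5, x3 = 3, x4 = 2, x5 = 4 works:
  constraint 1 holds since x5 + x3 = 7.
  constraint 7 holds since x3 - x4 = 1.
  constraint 8 holds since x4 + x5 = 6.
The rest check out directly.

Satisfiable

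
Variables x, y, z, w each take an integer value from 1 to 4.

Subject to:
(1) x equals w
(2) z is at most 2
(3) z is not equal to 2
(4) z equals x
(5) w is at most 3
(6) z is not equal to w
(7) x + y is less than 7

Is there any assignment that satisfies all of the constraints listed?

Unsatisfiable

From constraints 1 and 4, z = x = w, so z = w. But constraint 6 says z ≠ w. Contradiction.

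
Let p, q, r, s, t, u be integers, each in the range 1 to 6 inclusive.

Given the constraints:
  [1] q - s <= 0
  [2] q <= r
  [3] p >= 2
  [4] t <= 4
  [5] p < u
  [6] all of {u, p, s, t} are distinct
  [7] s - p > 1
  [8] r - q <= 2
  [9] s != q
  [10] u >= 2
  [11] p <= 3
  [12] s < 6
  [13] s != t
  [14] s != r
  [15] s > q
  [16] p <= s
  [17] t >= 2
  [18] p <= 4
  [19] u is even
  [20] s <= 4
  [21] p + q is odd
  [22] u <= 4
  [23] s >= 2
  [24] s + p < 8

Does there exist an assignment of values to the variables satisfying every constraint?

Unsatisfiable

Constraints 3, 4, 10, 17, 18, 20, 22, and 23 confine each of u, p, s, t to the 3 values {2, …, 4}.
Constraint 6 requires all 4 of them to be distinct, but only 3 values are available — impossible by the pigeonhole principle.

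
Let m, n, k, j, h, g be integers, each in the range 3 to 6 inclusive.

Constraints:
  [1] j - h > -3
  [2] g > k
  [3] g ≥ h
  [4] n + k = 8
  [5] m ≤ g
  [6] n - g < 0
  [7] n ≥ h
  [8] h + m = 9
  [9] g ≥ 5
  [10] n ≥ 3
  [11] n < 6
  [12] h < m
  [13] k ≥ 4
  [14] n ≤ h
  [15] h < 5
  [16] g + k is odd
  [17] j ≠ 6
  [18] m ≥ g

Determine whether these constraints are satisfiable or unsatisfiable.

Setting (m, n, k, j, h, g) = (6, 3, 5, 3, 3, 6) satisfies everything: constraint 1: j - h = 0; constraint 4: n + k = 8, and the others follow.

Satisfiable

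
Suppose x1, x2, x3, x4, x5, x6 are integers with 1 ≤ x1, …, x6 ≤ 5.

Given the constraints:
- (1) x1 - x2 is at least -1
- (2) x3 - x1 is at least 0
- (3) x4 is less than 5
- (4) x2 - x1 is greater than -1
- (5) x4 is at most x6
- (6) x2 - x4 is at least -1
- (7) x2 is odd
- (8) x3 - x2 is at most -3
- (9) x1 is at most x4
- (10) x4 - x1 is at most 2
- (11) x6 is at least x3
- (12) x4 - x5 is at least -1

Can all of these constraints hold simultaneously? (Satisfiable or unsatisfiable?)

Constraints 1, 2, and 8 give x2 − x3 ≥ 3, x3 − x1 ≥ 0, x1 − x2 ≥ -1.
Adding all 3 inequalities: the left sides telescope to 0, and the right sides sum to 3 + 0 + (-1) = 2. So 0 ≥ 2, which is false.

Unsatisfiable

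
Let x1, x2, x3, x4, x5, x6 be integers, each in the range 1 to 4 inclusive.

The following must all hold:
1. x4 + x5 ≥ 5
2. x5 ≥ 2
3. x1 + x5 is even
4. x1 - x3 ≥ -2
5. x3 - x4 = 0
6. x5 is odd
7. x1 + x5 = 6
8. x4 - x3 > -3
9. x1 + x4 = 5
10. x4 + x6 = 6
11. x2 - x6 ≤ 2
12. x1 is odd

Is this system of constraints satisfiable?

One satisfying assignment is x1 = 3, x2 = 3, x3 = 2, x4 = 2, x5 = 3, x6 = 4.
For the less obvious constraints — constraint 1: x4 + x5 = 5; constraint 4: x1 - x3 = 1; constraint 5: x3 - x4 = 0 — and the others hold by inspection.

Satisfiable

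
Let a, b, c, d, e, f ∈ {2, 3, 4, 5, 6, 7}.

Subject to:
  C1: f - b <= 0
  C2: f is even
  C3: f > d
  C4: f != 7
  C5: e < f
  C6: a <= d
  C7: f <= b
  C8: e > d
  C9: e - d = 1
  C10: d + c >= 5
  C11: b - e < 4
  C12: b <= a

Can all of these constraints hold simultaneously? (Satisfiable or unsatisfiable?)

Unsatisfiable

Constraints 5, 6, 7, 8, and 12 give f ≤ b, b ≤ a, a ≤ d, d < e, e < f. Chaining: f ≤ b ≤ a ≤ d < e < f, which forces f < f — impossible.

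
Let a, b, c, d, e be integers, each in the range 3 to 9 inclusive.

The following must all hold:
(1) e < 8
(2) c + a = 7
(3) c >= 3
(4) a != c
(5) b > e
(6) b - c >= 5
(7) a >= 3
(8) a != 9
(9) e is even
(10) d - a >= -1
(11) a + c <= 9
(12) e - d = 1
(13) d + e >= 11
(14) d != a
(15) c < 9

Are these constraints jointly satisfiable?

Satisfiable

The assignment a = 4, b = 9, c = 3, d = 5, e = 6 works:
  constraint 2 holds since c + a = 7.
  constraint 6 holds since b - c = 6.
  constraint 10 holds since d - a = 1.
The rest check out directly.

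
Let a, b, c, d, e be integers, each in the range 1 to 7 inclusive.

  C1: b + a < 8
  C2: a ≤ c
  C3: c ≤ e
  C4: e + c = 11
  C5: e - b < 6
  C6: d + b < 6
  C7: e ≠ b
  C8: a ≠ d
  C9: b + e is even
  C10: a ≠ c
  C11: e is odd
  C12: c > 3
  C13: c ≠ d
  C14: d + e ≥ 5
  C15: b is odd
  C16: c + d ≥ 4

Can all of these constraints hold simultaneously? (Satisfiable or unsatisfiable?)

Satisfiable

Try a = 3, b = 3, c = 4, d = 1, e = 7.
Check constraint 1: b + a = 6; constraint 4: e + c = 11; constraint 5: e - b = 4. The remaining constraints are straightforward to verify.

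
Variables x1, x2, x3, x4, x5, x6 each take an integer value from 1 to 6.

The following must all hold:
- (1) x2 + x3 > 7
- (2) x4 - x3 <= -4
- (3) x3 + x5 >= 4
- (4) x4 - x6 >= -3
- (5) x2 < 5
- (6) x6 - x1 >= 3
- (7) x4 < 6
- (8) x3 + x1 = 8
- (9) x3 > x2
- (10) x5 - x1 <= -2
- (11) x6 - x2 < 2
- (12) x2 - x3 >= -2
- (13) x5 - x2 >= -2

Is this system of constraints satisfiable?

Unsatisfiable

Constraints 2, 4, 6, 10, 12, and 13 give x2 − x3 ≥ -2, x3 − x4 ≥ 4, x4 − x6 ≥ -3, x6 − x1 ≥ 3, x1 − x5 ≥ 2, x5 − x2 ≥ -2.
Adding all 6 inequalities: the left sides telescope to 0, and the right sides sum to (-2) + 4 + (-3) + 3 + 2 + (-2) = 2. So 0 ≥ 2, which is false.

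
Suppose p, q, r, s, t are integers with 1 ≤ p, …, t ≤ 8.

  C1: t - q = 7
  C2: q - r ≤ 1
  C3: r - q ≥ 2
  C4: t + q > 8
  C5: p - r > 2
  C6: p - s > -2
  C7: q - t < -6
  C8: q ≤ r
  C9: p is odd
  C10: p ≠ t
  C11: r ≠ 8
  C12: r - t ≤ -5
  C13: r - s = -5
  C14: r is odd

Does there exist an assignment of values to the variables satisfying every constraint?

One satisfying assignment is p = 7, q = 1, r = 3, s = 8, t = 8.
For the less obvious constraints — constraint 1: t - q = 7; constraint 2: q - r = -2; constraint 3: r - q = 2 — and the others hold by inspection.

Satisfiable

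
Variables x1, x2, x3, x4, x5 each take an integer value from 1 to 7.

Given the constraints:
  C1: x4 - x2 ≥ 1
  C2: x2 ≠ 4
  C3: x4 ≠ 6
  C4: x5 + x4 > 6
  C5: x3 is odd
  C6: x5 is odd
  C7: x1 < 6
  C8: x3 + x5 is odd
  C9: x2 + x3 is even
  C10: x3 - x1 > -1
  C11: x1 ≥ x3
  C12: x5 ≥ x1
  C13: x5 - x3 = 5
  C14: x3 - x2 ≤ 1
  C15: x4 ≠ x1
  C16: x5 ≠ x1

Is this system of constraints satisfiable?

Constraint 5 makes x3 odd and constraint 6 makes x5 odd, so x3 + x5 must be even. Constraint 8 says x3 + x5 is odd — contradiction.

Unsatisfiable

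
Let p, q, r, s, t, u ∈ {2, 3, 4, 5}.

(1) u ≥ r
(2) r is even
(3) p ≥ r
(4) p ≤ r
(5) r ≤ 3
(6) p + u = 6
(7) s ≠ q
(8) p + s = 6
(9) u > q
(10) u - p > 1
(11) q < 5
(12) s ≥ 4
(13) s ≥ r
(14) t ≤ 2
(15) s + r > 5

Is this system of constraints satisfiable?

Take p = 2, q = 2, r = 2, s = 4, t = 2, u = 4. Then constraint 6: p + u = 6; constraint 8: p + s = 6, and every other listed constraint is also met.

Satisfiable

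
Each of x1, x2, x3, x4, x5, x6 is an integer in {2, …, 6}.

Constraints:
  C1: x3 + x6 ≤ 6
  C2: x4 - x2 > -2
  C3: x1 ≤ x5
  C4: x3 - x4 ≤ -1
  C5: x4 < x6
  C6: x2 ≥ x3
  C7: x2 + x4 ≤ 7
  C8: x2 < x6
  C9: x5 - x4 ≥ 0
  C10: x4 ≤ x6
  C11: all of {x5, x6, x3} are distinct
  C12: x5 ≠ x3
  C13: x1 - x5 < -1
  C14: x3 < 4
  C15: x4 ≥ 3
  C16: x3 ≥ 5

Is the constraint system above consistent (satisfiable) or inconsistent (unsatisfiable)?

Unsatisfiable

From constraint 16: x3 ≥ 5. From constraints 10 and 15: x6 ≥ x4 ≥ 3. Hence x3 + x6 ≥ 8. But constraint 1 requires x3 + x6 ≤ 6, and 6 < 8. Contradiction.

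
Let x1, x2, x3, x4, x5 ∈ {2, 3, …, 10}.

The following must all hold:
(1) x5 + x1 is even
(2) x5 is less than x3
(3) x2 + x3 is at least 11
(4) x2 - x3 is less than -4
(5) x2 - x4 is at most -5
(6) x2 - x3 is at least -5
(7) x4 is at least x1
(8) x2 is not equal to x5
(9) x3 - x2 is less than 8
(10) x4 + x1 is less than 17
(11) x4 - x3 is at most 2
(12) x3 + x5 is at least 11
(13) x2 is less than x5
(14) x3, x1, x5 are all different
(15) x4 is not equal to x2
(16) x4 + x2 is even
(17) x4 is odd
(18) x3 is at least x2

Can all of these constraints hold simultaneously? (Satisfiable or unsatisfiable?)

Satisfiable

One satisfying assignment is x1 = 6, x2 = 3, x3 = 8, x4 = 9, x5 = 4.
For the less obvious constraints — constraint 3: x2 + x3 = 11; constraint 4: x2 - x3 = -5; constraint 5: x2 - x4 = -6 — and the others hold by inspection.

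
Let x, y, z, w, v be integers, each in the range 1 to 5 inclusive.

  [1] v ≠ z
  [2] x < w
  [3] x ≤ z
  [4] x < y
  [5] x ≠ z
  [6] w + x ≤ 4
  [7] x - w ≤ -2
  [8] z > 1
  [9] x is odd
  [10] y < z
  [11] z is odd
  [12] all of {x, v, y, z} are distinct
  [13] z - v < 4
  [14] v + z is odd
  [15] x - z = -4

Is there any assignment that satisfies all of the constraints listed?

Satisfiable

Setting (x, y, z, w, v) = (1, 3, 5, 3, 4) satisfies everything: constraint 6: w + x = 4; constraint 7: x - w = -2; constraint 13: z - v = 1, and the others follow.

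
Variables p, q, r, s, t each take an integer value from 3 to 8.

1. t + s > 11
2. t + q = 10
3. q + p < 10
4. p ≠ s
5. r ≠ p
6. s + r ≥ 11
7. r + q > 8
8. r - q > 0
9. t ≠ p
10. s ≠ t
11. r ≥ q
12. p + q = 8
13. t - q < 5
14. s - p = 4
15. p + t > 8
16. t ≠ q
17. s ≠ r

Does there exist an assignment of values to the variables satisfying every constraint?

Take p = 4, q = 4, r = 6, s = 8, t = 6. Then constraint 1: t + s = 14; constraint 2: t + q = 10; constraint 3: q + p = 8, and every other listed constraint is also met.

Satisfiable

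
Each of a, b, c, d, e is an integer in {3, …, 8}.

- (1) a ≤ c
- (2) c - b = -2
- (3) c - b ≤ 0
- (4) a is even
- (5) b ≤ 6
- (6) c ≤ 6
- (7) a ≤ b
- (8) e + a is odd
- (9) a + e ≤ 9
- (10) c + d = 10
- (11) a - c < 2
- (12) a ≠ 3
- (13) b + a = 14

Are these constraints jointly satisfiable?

From constraint 5: b ≤ 6. From constraints 1 and 6: a ≤ c ≤ 6. Hence b + a ≤ 12. But constraint 13 requires b + a = 14, and 14 > 12. Contradiction.

Unsatisfiable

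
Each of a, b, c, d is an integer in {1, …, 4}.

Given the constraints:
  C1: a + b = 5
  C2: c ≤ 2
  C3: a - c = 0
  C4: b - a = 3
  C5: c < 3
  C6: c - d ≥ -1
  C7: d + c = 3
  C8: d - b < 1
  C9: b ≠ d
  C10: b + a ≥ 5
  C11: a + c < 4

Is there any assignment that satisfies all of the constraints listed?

Satisfiable

One satisfying assignment is a = 1, b = 4, c = 1, d = 2.
For the less obvious constraints — constraint 1: a + b = 5; constraint 3: a - c = 0 — and the others hold by inspection.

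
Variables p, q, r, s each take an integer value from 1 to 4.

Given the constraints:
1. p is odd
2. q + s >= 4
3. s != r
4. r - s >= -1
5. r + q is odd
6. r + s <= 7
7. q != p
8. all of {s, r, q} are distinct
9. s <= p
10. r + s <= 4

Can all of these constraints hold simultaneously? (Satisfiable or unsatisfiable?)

Satisfiable

The assignment p = 3, q = 4, r = 3, s = 1 works:
  constraint 2 holds since q + s = 5.
  constraint 4 holds since r - s = 2.
  constraint 6 holds since r + s = 4.
The rest check out directly.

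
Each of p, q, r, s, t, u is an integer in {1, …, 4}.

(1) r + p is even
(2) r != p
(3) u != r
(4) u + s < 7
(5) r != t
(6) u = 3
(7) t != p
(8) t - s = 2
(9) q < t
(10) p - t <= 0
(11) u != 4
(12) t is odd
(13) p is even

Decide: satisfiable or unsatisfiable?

The assignment p = 2, q = 2, r = 4, s = 1, t = 3, u = 3 works:
  constraint 4 holds since u + s = 4.
  constraint 8 holds since t - s = 2.
The rest check out directly.

Satisfiable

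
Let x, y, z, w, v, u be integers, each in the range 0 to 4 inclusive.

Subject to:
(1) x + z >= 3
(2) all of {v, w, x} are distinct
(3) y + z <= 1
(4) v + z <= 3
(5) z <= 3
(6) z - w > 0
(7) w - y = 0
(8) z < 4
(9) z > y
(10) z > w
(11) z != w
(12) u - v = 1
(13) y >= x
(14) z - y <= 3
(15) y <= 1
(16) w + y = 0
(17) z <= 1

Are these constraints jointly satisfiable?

From constraints 13 and 15: x ≤ y ≤ 1. From constraint 17: z ≤ 1. Hence x + z ≤ 2. But constraint 1 requires x + z ≥ 3, and 3 > 2. Contradiction.

Unsatisfiable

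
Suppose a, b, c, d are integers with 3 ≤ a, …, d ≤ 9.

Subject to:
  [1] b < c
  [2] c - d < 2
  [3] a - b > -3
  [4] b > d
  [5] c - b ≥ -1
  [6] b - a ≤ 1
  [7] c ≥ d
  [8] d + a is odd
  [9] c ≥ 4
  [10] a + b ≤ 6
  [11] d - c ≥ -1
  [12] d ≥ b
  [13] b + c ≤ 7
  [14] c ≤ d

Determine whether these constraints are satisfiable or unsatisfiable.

Unsatisfiable

Constraints 1, 4, and 14 give c ≤ d, d < b, b < c. Chaining: c ≤ d < b < c, which forces c < c — impossible.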